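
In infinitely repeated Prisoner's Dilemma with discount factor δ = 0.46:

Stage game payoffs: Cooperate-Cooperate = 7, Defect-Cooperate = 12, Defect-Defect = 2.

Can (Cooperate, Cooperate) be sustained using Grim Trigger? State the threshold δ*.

δ* = 0.5; since δ = 0.46 < 0.5, cooperation cannot be sustained

Work:
For Grim Trigger:
Cooperate forever: 7/(1-δ)
Defect then punished: 12 + 2·δ/(1-δ)
Need: 7/(1-δ) ≥ 12 + 2·δ/(1-δ)
Solving: δ ≥ (T-R)/(T-P) = (12-7)/(12-2) = 0.5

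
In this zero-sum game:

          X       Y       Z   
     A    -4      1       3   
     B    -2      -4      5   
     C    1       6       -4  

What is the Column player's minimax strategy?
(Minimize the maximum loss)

Column should play X, value = 1

Work:
Column player minimizes Row's maximum payoff:
Column X: max payoff to Row = 1
Column Y: max payoff to Row = 6
Column Z: max payoff to Row = 5
Minimum is 1, achieved by column X.
Minimax strategy: X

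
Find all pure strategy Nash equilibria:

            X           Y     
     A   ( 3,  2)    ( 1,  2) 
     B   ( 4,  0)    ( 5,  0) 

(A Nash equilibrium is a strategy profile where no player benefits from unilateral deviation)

Nash equilibrium: (B, X), (B, Y)

Work:
Best responses:
  P1 vs X: payoffs [3, 4] → best response B (payoff 4)
  P1 vs Y: payoffs [1, 5] → best response B (payoff 5)
  P2 vs A: payoffs [2, 2] → best response X/Y (payoff 2)
  P2 vs B: payoffs [0, 0] → best response X/Y (payoff 0)
Mutual best responses: (B,X), (B,Y) → Nash equilibria.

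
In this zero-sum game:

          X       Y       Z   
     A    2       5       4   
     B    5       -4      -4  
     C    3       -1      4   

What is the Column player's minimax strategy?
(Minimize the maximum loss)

Column should play Z, value = 4

Work:
Column player minimizes Row's maximum payoff:
Column X: max payoff to Row = 5
Column Y: max payoff to Row = 5
Column Z: max payoff to Row = 4
Minimum is 4, achieved by column Z.
Minimax strategy: Z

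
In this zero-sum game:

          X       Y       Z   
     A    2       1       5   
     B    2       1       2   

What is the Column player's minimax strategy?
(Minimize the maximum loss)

Column should play Y, value = 1

Work:
Column player minimizes Row's maximum payoff:
Column X: max payoff to Row = 2
Column Y: max payoff to Row = 1
Column Z: max payoff to Row = 5
Minimum is 1, achieved by column Y.
Minimax strategy: Y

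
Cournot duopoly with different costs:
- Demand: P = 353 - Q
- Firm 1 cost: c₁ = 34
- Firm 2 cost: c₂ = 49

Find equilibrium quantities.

q₁* = 111.33, q₂* = 96.33

Work:
Reaction: q₁ = (353 - 34 - q₂)/2
Reaction: q₂ = (353 - 49 - q₁)/2
Solve simultaneously:
q₁* = (353 - 2×34 + 49)/3 = 111.33
q₂* = (353 - 2×49 + 34)/3 = 96.33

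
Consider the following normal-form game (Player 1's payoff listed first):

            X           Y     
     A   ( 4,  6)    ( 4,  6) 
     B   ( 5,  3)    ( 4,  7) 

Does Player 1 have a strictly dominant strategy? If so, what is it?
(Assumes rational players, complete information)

No strictly dominant strategy exists for Player 1

Work:
A strategy strictly dominates another if it gives a strictly higher payoff against every opponent action. Compare each pair of P1's strategies column-by-column:
  A vs B: [4 vs 5, 4 vs 4] → A does not strictly dominate B (column X: 4 ≤ 5)
  B vs A: [5 vs 4, 4 vs 4] → B does not strictly dominate A (column Y: 4 ≤ 4)
No single strategy strictly dominates all others → no strictly dominant strategy.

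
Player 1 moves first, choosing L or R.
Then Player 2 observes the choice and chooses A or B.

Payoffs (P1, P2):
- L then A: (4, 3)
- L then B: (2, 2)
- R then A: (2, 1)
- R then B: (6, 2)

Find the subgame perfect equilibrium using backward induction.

P1 plays R, P2 plays A after L and B after R; Payoff (6, 2)

Work:
Backward induction:
After L: P2 chooses A → P1 gets 4
After R: P2 chooses B → P1 gets 6
P1 chooses R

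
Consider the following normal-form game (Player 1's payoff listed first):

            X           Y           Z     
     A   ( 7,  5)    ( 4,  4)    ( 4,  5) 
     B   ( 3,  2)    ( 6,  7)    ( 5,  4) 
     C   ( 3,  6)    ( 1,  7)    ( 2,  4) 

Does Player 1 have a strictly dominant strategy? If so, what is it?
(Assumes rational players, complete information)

No strictly dominant strategy exists for Player 1

Work:
A strategy strictly dominates another if it gives a strictly higher payoff against every opponent action. Compare each pair of P1's strategies column-by-column:
  A vs B: [7 vs 3, 4 vs 6, 4 vs 5] → A does not strictly dominate B (column Y: 4 ≤ 6)
  A vs C: [7 vs 3, 4 vs 1, 4 vs 2] → A strictly dominates C
  B vs A: [3 vs 7, 6 vs 4, 5 vs 4] → B does not strictly dominate A (column X: 3 ≤ 7)
  B vs C: [3 vs 3, 6 vs 1, 5 vs 2] → B does not strictly dominate C (column X: 3 ≤ 3)
  C vs A: [3 vs 7, 1 vs 4, 2 vs 4] → C does not strictly dominate A (column X: 3 ≤ 7)
  C vs B: [3 vs 3, 1 vs 6, 2 vs 5] → C does not strictly dominate B (column X: 3 ≤ 3)
No single strategy strictly dominates all others → no strictly dominant strategy.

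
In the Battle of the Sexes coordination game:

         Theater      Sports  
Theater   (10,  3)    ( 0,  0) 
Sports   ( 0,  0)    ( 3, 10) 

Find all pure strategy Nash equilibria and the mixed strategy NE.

Pure NE: (Theater, Theater) and (Sports, Sports); Mixed NE: p = 0.7692, q = 0.2308

Work:
Check pure NE:
(Theater, Theater): (10, 3) - no unilateral deviation beneficial
(Sports, Sports): (3, 10) - no unilateral deviation beneficial
Mixed NE: P1 plays Theater with p = 0.7692, P2 plays Theater with q = 0.2308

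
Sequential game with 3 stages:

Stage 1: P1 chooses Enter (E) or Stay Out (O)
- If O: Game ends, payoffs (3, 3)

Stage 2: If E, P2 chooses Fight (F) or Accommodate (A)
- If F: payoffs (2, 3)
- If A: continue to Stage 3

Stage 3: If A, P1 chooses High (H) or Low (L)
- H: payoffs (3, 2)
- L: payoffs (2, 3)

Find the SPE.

SPE: (O, F, H); Outcome (3, 3)

Work:
Stage 3: P1 chooses H (3 vs 2)
Stage 2: P2: F->3, A->2 (anticipating H). Choose F
Stage 1: P1: O->3, E->2 (anticipating F, H). Choose O
SPE path: O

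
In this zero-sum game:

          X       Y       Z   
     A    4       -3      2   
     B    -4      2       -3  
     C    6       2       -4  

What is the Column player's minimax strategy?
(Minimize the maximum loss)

Column should play Y or Z (all achieve the minimum), value = 2

Work:
Column player minimizes Row's maximum payoff:
Column X: max payoff to Row = 6
Column Y: max payoff to Row = 2
Column Z: max payoff to Row = 2
Minimum is 2, achieved by columns Y, Z (tied).
Each of Y or Z is a minimax strategy.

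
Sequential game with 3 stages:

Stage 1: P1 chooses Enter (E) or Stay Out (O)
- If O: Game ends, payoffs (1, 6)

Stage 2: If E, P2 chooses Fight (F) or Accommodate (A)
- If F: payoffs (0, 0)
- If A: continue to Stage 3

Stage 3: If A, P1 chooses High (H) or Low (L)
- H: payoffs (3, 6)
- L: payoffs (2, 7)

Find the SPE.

SPE: (E, A, H); Outcome (3, 6)

Work:
Stage 3: P1 chooses H (3 vs 2)
Stage 2: P2: F->0, A->6 (anticipating H). Choose A
Stage 1: P1: O->1, E->3 (anticipating A, H). Choose E
SPE path: E -> A -> H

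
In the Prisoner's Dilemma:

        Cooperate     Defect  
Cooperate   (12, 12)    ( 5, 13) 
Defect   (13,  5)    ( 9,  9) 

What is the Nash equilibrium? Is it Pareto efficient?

(Defect, Defect) is NE; not Pareto efficient

Work:
Defect dominates Cooperate for both players:
If P2 cooperates: Defect (13) > Cooperate (12)
If P2 defects: Defect (9) > Cooperate (5)
NE: (Defect, Defect) with payoff (9, 9)
But (Cooperate, Cooperate) = (12, 12) Pareto dominates (9, 9)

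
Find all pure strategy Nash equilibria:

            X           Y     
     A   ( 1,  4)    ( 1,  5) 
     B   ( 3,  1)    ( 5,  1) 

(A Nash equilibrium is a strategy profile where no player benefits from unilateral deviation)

Nash equilibrium: (B, X), (B, Y)

Work:
Best responses:
  P1 vs X: payoffs [1, 3] → best response B (payoff 3)
  P1 vs Y: payoffs [1, 5] → best response B (payoff 5)
  P2 vs A: payoffs [4, 5] → best response Y (payoff 5)
  P2 vs B: payoffs [1, 1] → best response X/Y (payoff 1)
Mutual best responses: (B,X), (B,Y) → Nash equilibria.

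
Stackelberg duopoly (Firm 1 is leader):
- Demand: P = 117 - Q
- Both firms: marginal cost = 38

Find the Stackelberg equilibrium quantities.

q₁* (leader) = 39.5, q₂* (follower) = 19.75

Work:
Follower's reaction: q₂ = (a - c - q₁)/2
Leader substitutes: π₁ = q₁·(a - q₁ - (a-c-q₁)/2 - c)
FOC: q₁* = (117 - 38)/2 = 39.50
Then: q₂* = (117 - 38 - 39.5)/2 = 19.75
Leader has first-mover advantage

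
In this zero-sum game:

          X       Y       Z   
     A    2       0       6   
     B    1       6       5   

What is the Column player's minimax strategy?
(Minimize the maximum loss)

Column should play X, value = 2

Work:
Column player minimizes Row's maximum payoff:
Column X: max payoff to Row = 2
Column Y: max payoff to Row = 6
Column Z: max payoff to Row = 6
Minimum is 2, achieved by column X.
Minimax strategy: X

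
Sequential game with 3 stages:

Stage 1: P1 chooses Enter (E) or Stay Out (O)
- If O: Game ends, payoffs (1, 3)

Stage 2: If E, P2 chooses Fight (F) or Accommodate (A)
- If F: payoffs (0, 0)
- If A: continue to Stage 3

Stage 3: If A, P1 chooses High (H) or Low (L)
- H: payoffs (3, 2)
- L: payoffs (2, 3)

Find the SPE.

SPE: (E, A, H); Outcome (3, 2)

Work:
Stage 3: P1 chooses H (3 vs 2)
Stage 2: P2: F->0, A->2 (anticipating H). Choose A
Stage 1: P1: O->1, E->3 (anticipating A, H). Choose E
SPE path: E -> A -> H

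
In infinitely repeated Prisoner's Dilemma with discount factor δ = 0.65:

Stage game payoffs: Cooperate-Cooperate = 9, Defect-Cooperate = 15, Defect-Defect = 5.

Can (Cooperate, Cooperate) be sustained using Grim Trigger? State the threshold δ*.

δ* = 0.6; since δ = 0.65 ≥ 0.6, cooperation can be sustained

Work:
For Grim Trigger:
Cooperate forever: 9/(1-δ)
Defect then punished: 15 + 5·δ/(1-δ)
Need: 9/(1-δ) ≥ 15 + 5·δ/(1-δ)
Solving: δ ≥ (T-R)/(T-P) = (15-9)/(15-5) = 0.6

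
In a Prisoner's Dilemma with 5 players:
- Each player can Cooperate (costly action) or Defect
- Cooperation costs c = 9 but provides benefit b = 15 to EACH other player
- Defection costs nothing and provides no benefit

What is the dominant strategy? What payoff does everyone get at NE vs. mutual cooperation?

Dominant: Defect; NE payoff = 0; Coop payoff = 51

Work:
Defect dominates (saves cost c = 9, benefit to others is external)
NE: All defect → everyone gets 0
If all cooperate: each receives (4)×15 - 9 = 51
Social dilemma: 51 > 0 but NE gives 0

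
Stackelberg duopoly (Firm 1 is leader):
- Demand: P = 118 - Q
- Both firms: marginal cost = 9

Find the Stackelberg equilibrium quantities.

q₁* (leader) = 54.5, q₂* (follower) = 27.25

Work:
Follower's reaction: q₂ = (a - c - q₁)/2
Leader substitutes: π₁ = q₁·(a - q₁ - (a-c-q₁)/2 - c)
FOC: q₁* = (118 - 9)/2 = 54.50
Then: q₂* = (118 - 9 - 54.5)/2 = 27.25
Leader has first-mover advantage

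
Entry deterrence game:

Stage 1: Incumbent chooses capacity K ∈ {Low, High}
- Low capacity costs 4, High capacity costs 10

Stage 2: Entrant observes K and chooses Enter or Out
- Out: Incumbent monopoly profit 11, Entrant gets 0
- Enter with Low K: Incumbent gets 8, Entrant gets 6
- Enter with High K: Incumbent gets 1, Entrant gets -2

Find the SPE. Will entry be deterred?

SPE: (Low, Enter|Low, Out|High); Entry not deterred. Incumbent net profit = 4, Entrant gets 6

Work:
After Low K: Entrant enters (6 > 0)
After High K: Entrant stays out (-2 < 0)
Incumbent: Low → 8−4=4, High → 11−10=1
Incumbent chooses Low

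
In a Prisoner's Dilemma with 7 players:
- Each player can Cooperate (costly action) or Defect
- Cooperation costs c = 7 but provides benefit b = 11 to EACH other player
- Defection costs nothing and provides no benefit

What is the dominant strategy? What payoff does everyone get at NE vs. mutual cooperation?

Dominant: Defect; NE payoff = 0; Coop payoff = 59

Work:
Defect dominates (saves cost c = 7, benefit to others is external)
NE: All defect → everyone gets 0
If all cooperate: each receives (6)×11 - 7 = 59
Social dilemma: 59 > 0 but NE gives 0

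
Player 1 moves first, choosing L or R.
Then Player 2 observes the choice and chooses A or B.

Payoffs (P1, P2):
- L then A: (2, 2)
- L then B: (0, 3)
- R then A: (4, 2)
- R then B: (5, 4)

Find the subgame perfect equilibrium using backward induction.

P1 plays R, P2 plays B after L and B after R; Payoff (5, 4)

Work:
Backward induction:
After L: P2 chooses B → P1 gets 0
After R: P2 chooses B → P1 gets 5
P1 chooses R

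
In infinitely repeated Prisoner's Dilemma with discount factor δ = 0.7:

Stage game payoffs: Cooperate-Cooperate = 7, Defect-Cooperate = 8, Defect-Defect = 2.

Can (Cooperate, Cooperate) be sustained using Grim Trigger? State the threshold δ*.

δ* = 0.1667; since δ = 0.7 ≥ 0.1667, cooperation can be sustained

Work:
For Grim Trigger:
Cooperate forever: 7/(1-δ)
Defect then punished: 8 + 2·δ/(1-δ)
Need: 7/(1-δ) ≥ 8 + 2·δ/(1-δ)
Solving: δ ≥ (T-R)/(T-P) = (8-7)/(8-2) = 0.1667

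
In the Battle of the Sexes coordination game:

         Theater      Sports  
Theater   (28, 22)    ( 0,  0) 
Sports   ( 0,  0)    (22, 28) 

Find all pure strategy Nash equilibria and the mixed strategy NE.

Pure NE: (Theater, Theater) and (Sports, Sports); Mixed NE: p = 0.56, q = 0.44

Work:
Check pure NE:
(Theater, Theater): (28, 22) - no unilateral deviation beneficial
(Sports, Sports): (22, 28) - no unilateral deviation beneficial
Mixed NE: P1 plays Theater with p = 0.56, P2 plays Theater with q = 0.44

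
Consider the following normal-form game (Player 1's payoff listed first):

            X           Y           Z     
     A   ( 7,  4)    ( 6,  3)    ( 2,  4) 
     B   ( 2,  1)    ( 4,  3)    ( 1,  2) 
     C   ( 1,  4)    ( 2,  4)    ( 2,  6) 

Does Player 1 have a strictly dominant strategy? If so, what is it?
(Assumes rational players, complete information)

No strictly dominant strategy exists for Player 1

Work:
A strategy strictly dominates another if it gives a strictly higher payoff against every opponent action. Compare each pair of P1's strategies column-by-column:
  A vs B: [7 vs 2, 6 vs 4, 2 vs 1] → A strictly dominates B
  A vs C: [7 vs 1, 6 vs 2, 2 vs 2] → A does not strictly dominate C (column Z: 2 ≤ 2)
  B vs A: [2 vs 7, 4 vs 6, 1 vs 2] → B does not strictly dominate A (column X: 2 ≤ 7)
  B vs C: [2 vs 1, 4 vs 2, 1 vs 2] → B does not strictly dominate C (column Z: 1 ≤ 2)
  C vs A: [1 vs 7, 2 vs 6, 2 vs 2] → C does not strictly dominate A (column X: 1 ≤ 7)
  C vs B: [1 vs 2, 2 vs 4, 2 vs 1] → C does not strictly dominate B (column X: 1 ≤ 2)
No single strategy strictly dominates all others → no strictly dominant strategy.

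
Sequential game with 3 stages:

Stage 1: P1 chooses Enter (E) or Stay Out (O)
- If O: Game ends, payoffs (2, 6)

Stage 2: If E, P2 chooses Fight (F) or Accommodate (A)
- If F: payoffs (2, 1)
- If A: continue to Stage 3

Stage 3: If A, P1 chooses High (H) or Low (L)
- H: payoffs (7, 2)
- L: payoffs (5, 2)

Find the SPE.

SPE: (E, A, H); Outcome (7, 2)

Work:
Stage 3: P1 chooses H (7 vs 5)
Stage 2: P2: F->1, A->2 (anticipating H). Choose A
Stage 1: P1: O->2, E->7 (anticipating A, H). Choose E
SPE path: E -> A -> H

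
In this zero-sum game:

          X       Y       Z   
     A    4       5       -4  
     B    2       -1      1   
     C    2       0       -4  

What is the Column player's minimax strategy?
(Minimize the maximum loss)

Column should play Z, value = 1

Work:
Column player minimizes Row's maximum payoff:
Column X: max payoff to Row = 4
Column Y: max payoff to Row = 5
Column Z: max payoff to Row = 1
Minimum is 1, achieved by column Z.
Minimax strategy: Z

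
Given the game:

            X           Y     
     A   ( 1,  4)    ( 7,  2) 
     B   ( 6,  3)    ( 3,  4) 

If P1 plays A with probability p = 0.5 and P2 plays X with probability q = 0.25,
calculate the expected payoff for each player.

E[P1] = 4.625, E[P2] = 3.125

Work:
E[P1] = p·q·π₁(A,X) + p·(1-q)·π₁(A,Y) + (1-p)·q·π₁(B,X) + (1-p)·(1-q)·π₁(B,Y)
= 0.5·0.25·1 + 0.5·0.75·7 + 0.5·0.25·6 + 0.5·0.75·3
= 4.625

E[P2] = 3.125 (similar calculation)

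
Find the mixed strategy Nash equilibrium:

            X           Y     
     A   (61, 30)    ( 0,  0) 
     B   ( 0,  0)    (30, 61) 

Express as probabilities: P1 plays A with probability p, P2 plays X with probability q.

p = 0.6703, q = 0.3297

Work:
Find probabilities that make opponent indifferent:
P2 chooses q to make P1 indifferent between A and B
P1 chooses p to make P2 indifferent between X and Y
Mixed NE: P1 plays (A: 0.6703, B: 0.3297), P2 plays (X: 0.3297, Y: 0.6703)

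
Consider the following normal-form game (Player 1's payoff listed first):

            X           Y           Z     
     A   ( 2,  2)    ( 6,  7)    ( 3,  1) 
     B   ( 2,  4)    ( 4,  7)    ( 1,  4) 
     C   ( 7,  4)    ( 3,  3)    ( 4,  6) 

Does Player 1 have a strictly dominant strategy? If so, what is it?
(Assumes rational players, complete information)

No strictly dominant strategy exists for Player 1

Work:
A strategy strictly dominates another if it gives a strictly higher payoff against every opponent action. Compare each pair of P1's strategies column-by-column:
  A vs B: [2 vs 2, 6 vs 4, 3 vs 1] → A does not strictly dominate B (column X: 2 ≤ 2)
  A vs C: [2 vs 7, 6 vs 3, 3 vs 4] → A does not strictly dominate C (column X: 2 ≤ 7)
  B vs A: [2 vs 2, 4 vs 6, 1 vs 3] → B does not strictly dominate A (column X: 2 ≤ 2)
  B vs C: [2 vs 7, 4 vs 3, 1 vs 4] → B does not strictly dominate C (column X: 2 ≤ 7)
  C vs A: [7 vs 2, 3 vs 6, 4 vs 3] → C does not strictly dominate A (column Y: 3 ≤ 6)
  C vs B: [7 vs 2, 3 vs 4, 4 vs 1] → C does not strictly dominate B (column Y: 3 ≤ 4)
No single strategy strictly dominates all others → no strictly dominant strategy.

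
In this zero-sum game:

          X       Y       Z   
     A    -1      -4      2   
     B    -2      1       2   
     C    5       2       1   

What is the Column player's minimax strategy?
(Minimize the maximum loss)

Column should play Y or Z (all achieve the minimum), value = 2

Work:
Column player minimizes Row's maximum payoff:
Column X: max payoff to Row = 5
Column Y: max payoff to Row = 2
Column Z: max payoff to Row = 2
Minimum is 2, achieved by columns Y, Z (tied).
Each of Y or Z is a minimax strategy.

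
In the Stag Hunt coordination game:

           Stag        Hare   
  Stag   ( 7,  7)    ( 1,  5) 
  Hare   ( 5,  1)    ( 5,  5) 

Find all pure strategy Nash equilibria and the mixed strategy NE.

Pure NE: (Stag, Stag) and (Hare, Hare); Mixed NE: p = 0.6667, q = 0.6667

Work:
Check pure NE:
(Stag, Stag): (7, 7) - no unilateral deviation beneficial
(Hare, Hare): (5, 5) - no unilateral deviation beneficial
Mixed NE: P1 plays Stag with p = 0.6667, P2 plays Stag with q = 0.6667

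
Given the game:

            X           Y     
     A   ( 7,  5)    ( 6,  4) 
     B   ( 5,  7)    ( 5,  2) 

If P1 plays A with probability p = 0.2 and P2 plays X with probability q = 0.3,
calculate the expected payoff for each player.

E[P1] = 5.26, E[P2] = 3.66

Work:
E[P1] = p·q·π₁(A,X) + p·(1-q)·π₁(A,Y) + (1-p)·q·π₁(B,X) + (1-p)·(1-q)·π₁(B,Y)
= 0.2·0.3·7 + 0.2·0.7·6 + 0.8·0.3·5 + 0.8·0.7·5
= 5.26

E[P2] = 3.66 (similar calculation)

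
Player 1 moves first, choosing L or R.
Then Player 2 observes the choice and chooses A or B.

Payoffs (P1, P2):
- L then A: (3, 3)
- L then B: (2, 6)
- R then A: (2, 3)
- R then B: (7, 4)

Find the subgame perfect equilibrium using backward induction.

P1 plays R, P2 plays B after L and B after R; Payoff (7, 4)

Work:
Backward induction:
After L: P2 chooses B → P1 gets 2
After R: P2 chooses B → P1 gets 7
P1 chooses R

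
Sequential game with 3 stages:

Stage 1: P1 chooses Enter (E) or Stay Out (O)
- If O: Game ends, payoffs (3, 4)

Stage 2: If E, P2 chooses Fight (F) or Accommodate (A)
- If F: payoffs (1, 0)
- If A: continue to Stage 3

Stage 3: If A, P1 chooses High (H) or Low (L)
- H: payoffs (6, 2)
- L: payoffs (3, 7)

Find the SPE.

SPE: (E, A, H); Outcome (6, 2)

Work:
Stage 3: P1 chooses H (6 vs 3)
Stage 2: P2: F->0, A->2 (anticipating H). Choose A
Stage 1: P1: O->3, E->6 (anticipating A, H). Choose E
SPE path: E -> A -> H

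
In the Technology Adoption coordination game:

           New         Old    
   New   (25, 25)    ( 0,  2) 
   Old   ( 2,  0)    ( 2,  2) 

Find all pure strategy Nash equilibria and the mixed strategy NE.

Pure NE: (New, New) and (Old, Old); Mixed NE: p = 0.08, q = 0.08

Work:
Check pure NE:
(New, New): (25, 25) - no unilateral deviation beneficial
(Old, Old): (2, 2) - no unilateral deviation beneficial
Mixed NE: P1 plays New with p = 0.08, P2 plays New with q = 0.08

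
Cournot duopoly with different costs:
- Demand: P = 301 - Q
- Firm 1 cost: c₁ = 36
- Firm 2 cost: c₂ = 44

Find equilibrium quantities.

q₁* = 91.0, q₂* = 83.0

Work:
Reaction: q₁ = (301 - 36 - q₂)/2
Reaction: q₂ = (301 - 44 - q₁)/2
Solve simultaneously:
q₁* = (301 - 2×36 + 44)/3 = 91.0
q₂* = (301 - 2×44 + 36)/3 = 83.0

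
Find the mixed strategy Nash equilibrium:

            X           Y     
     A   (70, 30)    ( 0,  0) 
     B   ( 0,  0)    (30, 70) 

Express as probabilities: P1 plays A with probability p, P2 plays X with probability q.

p = 0.7, q = 0.3

Work:
Find probabilities that make opponent indifferent:
P2 chooses q to make P1 indifferent between A and B
P1 chooses p to make P2 indifferent between X and Y
Mixed NE: P1 plays (A: 0.7, B: 0.3), P2 plays (X: 0.3, Y: 0.7)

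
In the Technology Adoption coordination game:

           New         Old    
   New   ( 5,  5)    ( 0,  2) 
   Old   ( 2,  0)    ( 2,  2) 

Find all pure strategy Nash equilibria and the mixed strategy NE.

Pure NE: (New, New) and (Old, Old); Mixed NE: p = 0.4, q = 0.4

Work:
Check pure NE:
(New, New): (5, 5) - no unilateral deviation beneficial
(Old, Old): (2, 2) - no unilateral deviation beneficial
Mixed NE: P1 plays New with p = 0.4, P2 plays New with q = 0.4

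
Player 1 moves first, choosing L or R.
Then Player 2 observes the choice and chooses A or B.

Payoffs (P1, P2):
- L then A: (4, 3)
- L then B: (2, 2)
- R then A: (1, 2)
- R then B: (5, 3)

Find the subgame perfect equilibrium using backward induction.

P1 plays R, P2 plays A after L and B after R; Payoff (5, 3)

Work:
Backward induction:
After L: P2 chooses A → P1 gets 4
After R: P2 chooses B → P1 gets 5
P1 chooses R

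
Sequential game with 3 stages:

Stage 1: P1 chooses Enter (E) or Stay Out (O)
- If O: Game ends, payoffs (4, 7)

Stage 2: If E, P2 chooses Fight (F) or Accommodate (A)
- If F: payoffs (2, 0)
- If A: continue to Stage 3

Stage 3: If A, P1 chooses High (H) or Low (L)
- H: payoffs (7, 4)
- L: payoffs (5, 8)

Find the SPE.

SPE: (E, A, H); Outcome (7, 4)

Work:
Stage 3: P1 chooses H (7 vs 5)
Stage 2: P2: F->0, A->4 (anticipating H). Choose A
Stage 1: P1: O->4, E->7 (anticipating A, H). Choose E
SPE path: E -> A -> H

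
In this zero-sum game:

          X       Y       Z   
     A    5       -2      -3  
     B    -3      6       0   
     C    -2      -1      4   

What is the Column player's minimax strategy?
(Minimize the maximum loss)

Column should play Z, value = 4

Work:
Column player minimizes Row's maximum payoff:
Column X: max payoff to Row = 5
Column Y: max payoff to Row = 6
Column Z: max payoff to Row = 4
Minimum is 4, achieved by column Z.
Minimax strategy: Z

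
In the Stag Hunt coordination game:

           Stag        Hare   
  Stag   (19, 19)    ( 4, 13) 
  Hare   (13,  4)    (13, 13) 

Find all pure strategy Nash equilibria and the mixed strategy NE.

Pure NE: (Stag, Stag) and (Hare, Hare); Mixed NE: p = 0.6, q = 0.6

Work:
Check pure NE:
(Stag, Stag): (19, 19) - no unilateral deviation beneficial
(Hare, Hare): (13, 13) - no unilateral deviation beneficial
Mixed NE: P1 plays Stag with p = 0.6, P2 plays Stag with q = 0.6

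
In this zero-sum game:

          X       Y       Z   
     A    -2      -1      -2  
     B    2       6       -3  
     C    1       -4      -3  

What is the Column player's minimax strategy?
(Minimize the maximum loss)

Column should play Z, value = -2

Work:
Column player minimizes Row's maximum payoff:
Column X: max payoff to Row = 2
Column Y: max payoff to Row = 6
Column Z: max payoff to Row = -2
Minimum is -2, achieved by column Z.
Minimax strategy: Z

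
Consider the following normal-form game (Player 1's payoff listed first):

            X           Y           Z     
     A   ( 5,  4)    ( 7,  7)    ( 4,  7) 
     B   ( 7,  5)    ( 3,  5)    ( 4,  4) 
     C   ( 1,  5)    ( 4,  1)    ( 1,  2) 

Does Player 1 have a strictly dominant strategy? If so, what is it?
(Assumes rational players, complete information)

No strictly dominant strategy exists for Player 1

Work:
A strategy strictly dominates another if it gives a strictly higher payoff against every opponent action. Compare each pair of P1's strategies column-by-column:
  A vs B: [5 vs 7, 7 vs 3, 4 vs 4] → A does not strictly dominate B (column X: 5 ≤ 7)
  A vs C: [5 vs 1, 7 vs 4, 4 vs 1] → A strictly dominates C
  B vs A: [7 vs 5, 3 vs 7, 4 vs 4] → B does not strictly dominate A (column Y: 3 ≤ 7)
  B vs C: [7 vs 1, 3 vs 4, 4 vs 1] → B does not strictly dominate C (column Y: 3 ≤ 4)
  C vs A: [1 vs 5, 4 vs 7, 1 vs 4] → C does not strictly dominate A (column X: 1 ≤ 5)
  C vs B: [1 vs 7, 4 vs 3, 1 vs 4] → C does not strictly dominate B (column X: 1 ≤ 7)
No single strategy strictly dominates all others → no strictly dominant strategy.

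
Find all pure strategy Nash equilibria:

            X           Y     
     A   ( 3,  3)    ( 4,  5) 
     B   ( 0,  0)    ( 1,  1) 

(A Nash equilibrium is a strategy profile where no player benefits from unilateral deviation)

Nash equilibrium: (A, Y)

Work:
Best responses:
  P1 vs X: payoffs [3, 0] → best response A (payoff 3)
  P1 vs Y: payoffs [4, 1] → best response A (payoff 4)
  P2 vs A: payoffs [3, 5] → best response Y (payoff 5)
  P2 vs B: payoffs [0, 1] → best response Y (payoff 1)
Mutual best responses: (A,Y) → Nash equilibria.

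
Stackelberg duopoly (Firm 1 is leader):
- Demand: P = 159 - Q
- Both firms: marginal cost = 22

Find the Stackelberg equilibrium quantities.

q₁* (leader) = 68.5, q₂* (follower) = 34.25

Work:
Follower's reaction: q₂ = (a - c - q₁)/2
Leader substitutes: π₁ = q₁·(a - q₁ - (a-c-q₁)/2 - c)
FOC: q₁* = (159 - 22)/2 = 68.50
Then: q₂* = (159 - 22 - 68.5)/2 = 34.25
Leader has first-mover advantage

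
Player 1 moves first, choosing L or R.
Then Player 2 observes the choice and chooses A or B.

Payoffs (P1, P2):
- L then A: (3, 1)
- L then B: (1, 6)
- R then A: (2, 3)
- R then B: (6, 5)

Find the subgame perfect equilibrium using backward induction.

P1 plays R, P2 plays B after L and B after R; Payoff (6, 5)

Work:
Backward induction:
After L: P2 chooses B → P1 gets 1
After R: P2 chooses B → P1 gets 6
P1 chooses R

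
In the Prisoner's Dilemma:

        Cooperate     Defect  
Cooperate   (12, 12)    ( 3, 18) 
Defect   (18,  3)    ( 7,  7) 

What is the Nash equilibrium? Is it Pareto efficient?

(Defect, Defect) is NE; not Pareto efficient

Work:
Defect dominates Cooperate for both players:
If P2 cooperates: Defect (18) > Cooperate (12)
If P2 defects: Defect (7) > Cooperate (3)
NE: (Defect, Defect) with payoff (7, 7)
But (Cooperate, Cooperate) = (12, 12) Pareto dominates (7, 7)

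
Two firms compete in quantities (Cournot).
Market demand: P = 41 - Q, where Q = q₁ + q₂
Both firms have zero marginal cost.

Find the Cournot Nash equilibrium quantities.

q₁* = q₂* = 13.67; P* = 13.67

Work:
Profit: π_i = P·q_i = (a - q_i - q_j)·q_i
FOC: ∂π_i/∂q_i = a - 2q_i - q_j = 0
Reaction function: q_i = (41 - q_j)/2
Symmetry: q* = 41/3 = 13.67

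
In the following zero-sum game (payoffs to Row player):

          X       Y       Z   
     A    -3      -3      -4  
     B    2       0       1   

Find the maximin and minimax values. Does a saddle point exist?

Maximin = 0, Minimax = 0, Saddle: True

Work:
Row minimums: [-4, 0] → maximin = 0
Column maximums: [2, 0, 1] → minimax = 0
Saddle point exists! Game value = 0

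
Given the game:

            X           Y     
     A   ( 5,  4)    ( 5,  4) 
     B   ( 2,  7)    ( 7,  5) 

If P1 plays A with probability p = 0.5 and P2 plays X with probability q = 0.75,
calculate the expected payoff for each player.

E[P1] = 4.125, E[P2] = 5.25

Work:
E[P1] = p·q·π₁(A,X) + p·(1-q)·π₁(A,Y) + (1-p)·q·π₁(B,X) + (1-p)·(1-q)·π₁(B,Y)
= 0.5·0.75·5 + 0.5·0.25·5 + 0.5·0.75·2 + 0.5·0.25·7
= 4.125

E[P2] = 5.25 (similar calculation)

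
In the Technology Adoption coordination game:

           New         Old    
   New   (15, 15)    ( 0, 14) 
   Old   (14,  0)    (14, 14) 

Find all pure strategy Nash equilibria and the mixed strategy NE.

Pure NE: (New, New) and (Old, Old); Mixed NE: p = 0.9333, q = 0.9333

Work:
Check pure NE:
(New, New): (15, 15) - no unilateral deviation beneficial
(Old, Old): (14, 14) - no unilateral deviation beneficial
Mixed NE: P1 plays New with p = 0.9333, P2 plays New with q = 0.9333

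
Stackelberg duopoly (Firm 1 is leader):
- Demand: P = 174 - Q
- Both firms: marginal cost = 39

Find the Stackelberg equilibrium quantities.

q₁* (leader) = 67.5, q₂* (follower) = 33.75

Work:
Follower's reaction: q₂ = (a - c - q₁)/2
Leader substitutes: π₁ = q₁·(a - q₁ - (a-c-q₁)/2 - c)
FOC: q₁* = (174 - 39)/2 = 67.50
Then: q₂* = (174 - 39 - 67.5)/2 = 33.75
Leader has first-mover advantage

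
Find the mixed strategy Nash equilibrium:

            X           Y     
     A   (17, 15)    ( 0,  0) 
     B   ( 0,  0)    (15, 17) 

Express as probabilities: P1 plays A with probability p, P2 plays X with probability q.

p = 0.5312, q = 0.4688

Work:
Find probabilities that make opponent indifferent:
P2 chooses q to make P1 indifferent between A and B
P1 chooses p to make P2 indifferent between X and Y
Mixed NE: P1 plays (A: 0.5312, B: 0.4688), P2 plays (X: 0.4688, Y: 0.5312)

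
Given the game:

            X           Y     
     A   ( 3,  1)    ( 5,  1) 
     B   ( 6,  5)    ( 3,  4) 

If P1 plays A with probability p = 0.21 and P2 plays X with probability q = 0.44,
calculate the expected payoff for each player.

E[P1] = 4.278, E[P2] = 3.7176

Work:
E[P1] = p·q·π₁(A,X) + p·(1-q)·π₁(A,Y) + (1-p)·q·π₁(B,X) + (1-p)·(1-q)·π₁(B,Y)
= 0.21·0.44·3 + 0.21·0.56·5 + 0.79·0.44·6 + 0.79·0.56·3
= 4.278

E[P2] = 3.7176 (similar calculation)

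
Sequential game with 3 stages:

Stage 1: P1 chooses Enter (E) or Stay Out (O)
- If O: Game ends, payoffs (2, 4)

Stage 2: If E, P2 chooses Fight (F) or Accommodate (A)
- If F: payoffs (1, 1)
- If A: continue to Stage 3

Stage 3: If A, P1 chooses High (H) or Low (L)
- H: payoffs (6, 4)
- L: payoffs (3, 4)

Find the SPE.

SPE: (E, A, H); Outcome (6, 4)

Work:
Stage 3: P1 chooses H (6 vs 3)
Stage 2: P2: F->1, A->4 (anticipating H). Choose A
Stage 1: P1: O->2, E->6 (anticipating A, H). Choose E
SPE path: E -> A -> H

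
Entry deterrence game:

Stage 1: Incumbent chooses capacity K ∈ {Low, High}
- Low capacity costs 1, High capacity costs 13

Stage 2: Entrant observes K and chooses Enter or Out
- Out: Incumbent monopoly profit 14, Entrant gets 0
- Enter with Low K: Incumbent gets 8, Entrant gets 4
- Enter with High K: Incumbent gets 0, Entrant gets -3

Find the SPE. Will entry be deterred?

SPE: (Low, Enter|Low, Out|High); Entry not deterred. Incumbent net profit = 7, Entrant gets 4

Work:
After Low K: Entrant enters (4 > 0)
After High K: Entrant stays out (-3 < 0)
Incumbent: Low → 8−1=7, High → 14−13=1
Incumbent chooses Low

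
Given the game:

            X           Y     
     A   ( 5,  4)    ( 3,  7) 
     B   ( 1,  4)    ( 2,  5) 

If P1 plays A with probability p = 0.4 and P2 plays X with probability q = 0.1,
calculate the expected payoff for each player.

E[P1] = 2.42, E[P2] = 5.62

Work:
E[P1] = p·q·π₁(A,X) + p·(1-q)·π₁(A,Y) + (1-p)·q·π₁(B,X) + (1-p)·(1-q)·π₁(B,Y)
= 0.4·0.1·5 + 0.4·0.9·3 + 0.6·0.1·1 + 0.6·0.9·2
= 2.42

E[P2] = 5.62 (similar calculation)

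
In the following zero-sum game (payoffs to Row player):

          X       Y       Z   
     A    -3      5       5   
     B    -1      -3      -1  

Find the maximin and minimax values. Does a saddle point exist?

Maximin = -3, Minimax = -1, Saddle: False

Work:
Row minimums: [-3, -3] → maximin = -3
Column maximums: [-1, 5, 5] → minimax = -1
No saddle point (maximin ≠ minimax). Mixed strategy needed.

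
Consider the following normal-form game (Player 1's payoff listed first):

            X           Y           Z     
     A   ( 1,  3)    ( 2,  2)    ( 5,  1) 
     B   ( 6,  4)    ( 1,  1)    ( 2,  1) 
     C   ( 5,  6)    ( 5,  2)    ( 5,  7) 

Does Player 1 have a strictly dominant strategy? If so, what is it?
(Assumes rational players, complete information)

No strictly dominant strategy exists for Player 1

Work:
A strategy strictly dominates another if it gives a strictly higher payoff against every opponent action. Compare each pair of P1's strategies column-by-column:
  A vs B: [1 vs 6, 2 vs 1, 5 vs 2] → A does not strictly dominate B (column X: 1 ≤ 6)
  A vs C: [1 vs 5, 2 vs 5, 5 vs 5] → A does not strictly dominate C (column X: 1 ≤ 5)
  B vs A: [6 vs 1, 1 vs 2, 2 vs 5] → B does not strictly dominate A (column Y: 1 ≤ 2)
  B vs C: [6 vs 5, 1 vs 5, 2 vs 5] → B does not strictly dominate C (column Y: 1 ≤ 5)
  C vs A: [5 vs 1, 5 vs 2, 5 vs 5] → C does not strictly dominate A (column Z: 5 ≤ 5)
  C vs B: [5 vs 6, 5 vs 1, 5 vs 2] → C does not strictly dominate B (column X: 5 ≤ 6)
No single strategy strictly dominates all others → no strictly dominant strategy.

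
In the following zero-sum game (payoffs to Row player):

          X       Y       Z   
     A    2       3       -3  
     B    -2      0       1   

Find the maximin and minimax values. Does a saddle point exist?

Maximin = -2, Minimax = 1, Saddle: False

Work:
Row minimums: [-3, -2] → maximin = -2
Column maximums: [2, 3, 1] → minimax = 1
No saddle point (maximin ≠ minimax). Mixed strategy needed.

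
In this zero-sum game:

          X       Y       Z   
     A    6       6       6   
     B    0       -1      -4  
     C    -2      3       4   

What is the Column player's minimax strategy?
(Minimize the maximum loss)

Column should play X or Y or Z (all achieve the minimum), value = 6

Work:
Column player minimizes Row's maximum payoff:
Column X: max payoff to Row = 6
Column Y: max payoff to Row = 6
Column Z: max payoff to Row = 6
Minimum is 6, achieved by columns X, Y, Z (tied).
Each of X or Y or Z is a minimax strategy.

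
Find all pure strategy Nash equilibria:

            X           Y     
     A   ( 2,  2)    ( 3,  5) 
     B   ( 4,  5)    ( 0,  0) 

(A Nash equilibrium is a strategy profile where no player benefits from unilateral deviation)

Nash equilibrium: (A, Y), (B, X)

Work:
Best responses:
  P1 vs X: payoffs [2, 4] → best response B (payoff 4)
  P1 vs Y: payoffs [3, 0] → best response A (payoff 3)
  P2 vs A: payoffs [2, 5] → best response Y (payoff 5)
  P2 vs B: payoffs [5, 0] → best response X (payoff 5)
Mutual best responses: (A,Y), (B,X) → Nash equilibria.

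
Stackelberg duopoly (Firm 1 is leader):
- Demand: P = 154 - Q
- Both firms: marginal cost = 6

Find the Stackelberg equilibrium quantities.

q₁* (leader) = 74.0, q₂* (follower) = 37.0

Work:
Follower's reaction: q₂ = (a - c - q₁)/2
Leader substitutes: π₁ = q₁·(a - q₁ - (a-c-q₁)/2 - c)
FOC: q₁* = (154 - 6)/2 = 74.00
Then: q₂* = (154 - 6 - 74.0)/2 = 37.00
Leader has first-mover advantage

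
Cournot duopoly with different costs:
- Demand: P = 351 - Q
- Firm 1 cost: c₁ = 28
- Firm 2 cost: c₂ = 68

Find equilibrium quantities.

q₁* = 121.0, q₂* = 81.0

Work:
Reaction: q₁ = (351 - 28 - q₂)/2
Reaction: q₂ = (351 - 68 - q₁)/2
Solve simultaneously:
q₁* = (351 - 2×28 + 68)/3 = 121.0
q₂* = (351 - 2×68 + 28)/3 = 81.0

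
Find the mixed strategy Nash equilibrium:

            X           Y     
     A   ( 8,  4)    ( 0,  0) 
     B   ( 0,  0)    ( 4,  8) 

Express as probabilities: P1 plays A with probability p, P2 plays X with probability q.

p = 0.6667, q = 0.3333

Work:
Find probabilities that make opponent indifferent:
P2 chooses q to make P1 indifferent between A and B
P1 chooses p to make P2 indifferent between X and Y
Mixed NE: P1 plays (A: 0.6667, B: 0.3333), P2 plays (X: 0.3333, Y: 0.6667)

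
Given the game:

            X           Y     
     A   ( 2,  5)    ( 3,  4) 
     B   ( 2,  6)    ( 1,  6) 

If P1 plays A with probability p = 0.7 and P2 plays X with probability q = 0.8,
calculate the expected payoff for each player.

E[P1] = 2.08, E[P2] = 5.16

Work:
E[P1] = p·q·π₁(A,X) + p·(1-q)·π₁(A,Y) + (1-p)·q·π₁(B,X) + (1-p)·(1-q)·π₁(B,Y)
= 0.7·0.8·2 + 0.7·0.2·3 + 0.3·0.8·2 + 0.3·0.2·1
= 2.08

E[P2] = 5.16 (similar calculation)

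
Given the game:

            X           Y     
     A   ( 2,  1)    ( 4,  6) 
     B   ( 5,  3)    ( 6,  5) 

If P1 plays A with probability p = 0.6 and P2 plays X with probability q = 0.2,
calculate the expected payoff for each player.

E[P1] = 4.48, E[P2] = 4.84

Work:
E[P1] = p·q·π₁(A,X) + p·(1-q)·π₁(A,Y) + (1-p)·q·π₁(B,X) + (1-p)·(1-q)·π₁(B,Y)
= 0.6·0.2·2 + 0.6·0.8·4 + 0.4·0.2·5 + 0.4·0.8·6
= 4.48

E[P2] = 4.84 (similar calculation)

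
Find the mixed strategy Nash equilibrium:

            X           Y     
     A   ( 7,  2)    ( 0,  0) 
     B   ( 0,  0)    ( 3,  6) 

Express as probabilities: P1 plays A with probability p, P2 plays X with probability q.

p = 0.75, q = 0.3

Work:
Find probabilities that make opponent indifferent:
P2 chooses q to make P1 indifferent between A and B
P1 chooses p to make P2 indifferent between X and Y
Mixed NE: P1 plays (A: 0.75, B: 0.25), P2 plays (X: 0.3, Y: 0.7)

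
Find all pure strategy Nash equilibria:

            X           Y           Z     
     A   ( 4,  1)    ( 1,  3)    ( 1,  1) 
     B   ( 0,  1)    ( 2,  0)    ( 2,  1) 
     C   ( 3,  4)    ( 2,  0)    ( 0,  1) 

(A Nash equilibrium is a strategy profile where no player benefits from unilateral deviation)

Nash equilibrium: (B, Z)

Work:
Best responses:
  P1 vs X: payoffs [4, 0, 3] → best response A (payoff 4)
  P1 vs Y: payoffs [1, 2, 2] → best response B/C (payoff 2)
  P1 vs Z: payoffs [1, 2, 0] → best response B (payoff 2)
  P2 vs A: payoffs [1, 3, 1] → best response Y (payoff 3)
  P2 vs B: payoffs [1, 0, 1] → best response X/Z (payoff 1)
  P2 vs C: payoffs [4, 0, 1] → best response X (payoff 4)
Mutual best responses: (B,Z) → Nash equilibria.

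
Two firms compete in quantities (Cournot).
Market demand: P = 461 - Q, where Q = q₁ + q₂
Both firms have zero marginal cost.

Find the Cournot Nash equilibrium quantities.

q₁* = q₂* = 153.67; P* = 153.67

Work:
Profit: π_i = P·q_i = (a - q_i - q_j)·q_i
FOC: ∂π_i/∂q_i = a - 2q_i - q_j = 0
Reaction function: q_i = (461 - q_j)/2
Symmetry: q* = 461/3 = 153.67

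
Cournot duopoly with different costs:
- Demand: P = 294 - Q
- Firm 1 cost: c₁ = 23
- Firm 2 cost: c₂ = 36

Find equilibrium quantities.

q₁* = 94.67, q₂* = 81.67

Work:
Reaction: q₁ = (294 - 23 - q₂)/2
Reaction: q₂ = (294 - 36 - q₁)/2
Solve simultaneously:
q₁* = (294 - 2×23 + 36)/3 = 94.67
q₂* = (294 - 2×36 + 23)/3 = 81.67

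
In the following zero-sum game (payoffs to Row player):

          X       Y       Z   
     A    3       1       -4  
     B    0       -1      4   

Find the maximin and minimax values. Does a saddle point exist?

Maximin = -1, Minimax = 1, Saddle: False

Work:
Row minimums: [-4, -1] → maximin = -1
Column maximums: [3, 1, 4] → minimax = 1
No saddle point (maximin ≠ minimax). Mixed strategy needed.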